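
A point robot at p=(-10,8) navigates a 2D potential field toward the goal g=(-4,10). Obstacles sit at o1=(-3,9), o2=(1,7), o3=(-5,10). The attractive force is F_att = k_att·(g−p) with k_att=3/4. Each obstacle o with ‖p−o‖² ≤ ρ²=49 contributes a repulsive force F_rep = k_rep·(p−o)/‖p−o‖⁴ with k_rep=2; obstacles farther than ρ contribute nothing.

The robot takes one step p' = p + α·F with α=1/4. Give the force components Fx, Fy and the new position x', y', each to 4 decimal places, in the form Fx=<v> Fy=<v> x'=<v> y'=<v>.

F_att = 3/4·(g−p) = 3/4·(6,2) = (4.5000,1.5000)
o1: d²=50 > ρ²=49 → inactive
o2: d²=122 > ρ²=49 → inactive
o3: d²=29 ≤ ρ²=49; F_rep = 2·(-5,-2)/29² = (-0.0119,-0.0048)
F = F_att + ΣF_rep = (4.4881,1.4952)
p' = p + 1/4·F = (-8.8780,8.3738)

Fx=4.4881 Fy=1.4952 x'=-8.8780 y'=8.3738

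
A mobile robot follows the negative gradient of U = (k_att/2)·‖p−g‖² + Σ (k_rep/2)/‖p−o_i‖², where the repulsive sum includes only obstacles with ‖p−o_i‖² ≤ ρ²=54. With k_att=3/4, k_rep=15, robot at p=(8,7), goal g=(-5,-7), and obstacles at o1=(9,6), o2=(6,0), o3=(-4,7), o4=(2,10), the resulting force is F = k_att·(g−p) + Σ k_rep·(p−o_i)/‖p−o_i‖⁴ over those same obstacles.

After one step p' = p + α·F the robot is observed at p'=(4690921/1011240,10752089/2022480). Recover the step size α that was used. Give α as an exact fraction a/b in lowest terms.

F_att = 3/4·(g−p) = 3/4·(-13,-14) = (-9.7500,-10.5000)
o1: d²=2 ≤ ρ²=54; F_rep = 15·(-1,1)/2² = (-3.7500,3.7500)
o2: d²=53 ≤ ρ²=54; F_rep = 15·(2,7)/53² = (0.0107,0.0374)
o3: d²=144 > ρ²=54 → inactive
o4: d²=45 ≤ ρ²=54; F_rep = 15·(6,-3)/45² = (0.0444,-0.0222)
F = F_att + ΣF_rep = (-13.4449,-6.7348)
Δp = p'−p = (-3.3612,-1.6837); α = Δx/Fx = (-3398999/1011240) / (-3398999/252810) = 1/4
check: Δy/Fy = (-3405271/2022480) / (-3405271/505620) = 1/4 ✓

α = 1/4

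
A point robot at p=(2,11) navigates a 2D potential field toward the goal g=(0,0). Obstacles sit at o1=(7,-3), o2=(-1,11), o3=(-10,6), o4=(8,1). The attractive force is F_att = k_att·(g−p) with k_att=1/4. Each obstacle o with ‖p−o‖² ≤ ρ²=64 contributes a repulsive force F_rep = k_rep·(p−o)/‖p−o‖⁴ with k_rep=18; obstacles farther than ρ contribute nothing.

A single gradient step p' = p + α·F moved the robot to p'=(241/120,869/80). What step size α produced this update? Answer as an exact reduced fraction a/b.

α = 1/20

F_att = 1/4·(g−p) = 1/4·(-2,-11) = (-0.5000,-2.7500)
o1: d²=221 > ρ²=64 → inactive
o2: d²=9 ≤ ρ²=64; F_rep = 18·(3,0)/9² = (0.6667,0.0000)
o3: d²=169 > ρ²=64 → inactive
o4: d²=136 > ρ²=64 → inactive
F = F_att + ΣF_rep = (0.1667,-2.7500)
Δp = p'−p = (0.0083,-0.1375); α = Δx/Fx = (1/120) / (1/6) = 1/20
check: Δy/Fy = (-11/80) / (-11/4) = 1/20 ✓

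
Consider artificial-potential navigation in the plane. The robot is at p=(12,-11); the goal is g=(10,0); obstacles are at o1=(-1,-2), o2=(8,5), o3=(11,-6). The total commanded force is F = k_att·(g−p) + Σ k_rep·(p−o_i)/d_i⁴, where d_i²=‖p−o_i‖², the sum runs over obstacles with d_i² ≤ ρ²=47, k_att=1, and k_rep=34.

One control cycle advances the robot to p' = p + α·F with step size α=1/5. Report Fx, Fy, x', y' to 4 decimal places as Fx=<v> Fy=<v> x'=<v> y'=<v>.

F_att = 1·(g−p) = 1·(-2,11) = (-2.0000,11.0000)
o1: d²=250 > ρ²=47 → inactive
o2: d²=272 > ρ²=47 → inactive
o3: d²=26 ≤ ρ²=47; F_rep = 34·(1,-5)/26² = (0.0503,-0.2515)
F = F_att + ΣF_rep = (-1.9497,10.7485)
p' = p + 1/5·F = (11.6101,-8.8503)

Fx=-1.9497 Fy=10.7485 x'=11.6101 y'=-8.8503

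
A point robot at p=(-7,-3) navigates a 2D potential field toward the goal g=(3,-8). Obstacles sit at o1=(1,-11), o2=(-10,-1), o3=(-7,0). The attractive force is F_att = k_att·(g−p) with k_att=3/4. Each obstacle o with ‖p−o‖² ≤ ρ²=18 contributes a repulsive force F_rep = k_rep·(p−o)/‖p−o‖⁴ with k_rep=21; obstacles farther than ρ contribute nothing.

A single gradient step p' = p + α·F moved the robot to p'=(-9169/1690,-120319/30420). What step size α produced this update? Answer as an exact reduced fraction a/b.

α = 1/5

F_att = 3/4·(g−p) = 3/4·(10,-5) = (7.5000,-3.7500)
o1: d²=128 > ρ²=18 → inactive
o2: d²=13 ≤ ρ²=18; F_rep = 21·(3,-2)/13² = (0.3728,-0.2485)
o3: d²=9 ≤ ρ²=18; F_rep = 21·(0,-3)/9² = (0.0000,-0.7778)
F = F_att + ΣF_rep = (7.8728,-4.7763)
Δp = p'−p = (1.5746,-0.9553); α = Δx/Fx = (2661/1690) / (2661/338) = 1/5
check: Δy/Fy = (-29059/30420) / (-29059/6084) = 1/5 ✓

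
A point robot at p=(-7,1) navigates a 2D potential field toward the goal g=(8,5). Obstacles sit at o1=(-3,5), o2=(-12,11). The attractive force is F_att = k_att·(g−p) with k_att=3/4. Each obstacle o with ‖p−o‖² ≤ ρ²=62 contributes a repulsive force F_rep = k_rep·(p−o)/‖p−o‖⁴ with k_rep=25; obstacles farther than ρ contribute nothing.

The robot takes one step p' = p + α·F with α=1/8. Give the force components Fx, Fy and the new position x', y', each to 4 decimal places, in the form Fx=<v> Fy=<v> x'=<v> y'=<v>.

Fx=11.1523 Fy=2.9023 x'=-5.6060 y'=1.3628

F_att = 3/4·(g−p) = 3/4·(15,4) = (11.2500,3.0000)
o1: d²=32 ≤ ρ²=62; F_rep = 25·(-4,-4)/32² = (-0.0977,-0.0977)
o2: d²=125 > ρ²=62 → inactive
F = F_att + ΣF_rep = (11.1523,2.9023)
p' = p + 1/8·F = (-5.6060,1.3628)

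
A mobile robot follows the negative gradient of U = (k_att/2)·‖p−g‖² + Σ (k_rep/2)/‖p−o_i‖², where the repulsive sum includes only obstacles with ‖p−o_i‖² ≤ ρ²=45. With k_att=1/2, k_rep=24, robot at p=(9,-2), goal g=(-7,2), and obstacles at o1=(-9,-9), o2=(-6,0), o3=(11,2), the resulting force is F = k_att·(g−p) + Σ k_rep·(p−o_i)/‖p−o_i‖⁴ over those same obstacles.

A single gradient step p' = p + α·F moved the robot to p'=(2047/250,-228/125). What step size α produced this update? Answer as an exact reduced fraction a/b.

F_att = 1/2·(g−p) = 1/2·(-16,4) = (-8.0000,2.0000)
o1: d²=373 > ρ²=45 → inactive
o2: d²=229 > ρ²=45 → inactive
o3: d²=20 ≤ ρ²=45; F_rep = 24·(-2,-4)/20² = (-0.1200,-0.2400)
F = F_att + ΣF_rep = (-8.1200,1.7600)
Δp = p'−p = (-0.8120,0.1760); α = Δx/Fx = (-203/250) / (-203/25) = 1/10
check: Δy/Fy = (22/125) / (44/25) = 1/10 ✓

α = 1/10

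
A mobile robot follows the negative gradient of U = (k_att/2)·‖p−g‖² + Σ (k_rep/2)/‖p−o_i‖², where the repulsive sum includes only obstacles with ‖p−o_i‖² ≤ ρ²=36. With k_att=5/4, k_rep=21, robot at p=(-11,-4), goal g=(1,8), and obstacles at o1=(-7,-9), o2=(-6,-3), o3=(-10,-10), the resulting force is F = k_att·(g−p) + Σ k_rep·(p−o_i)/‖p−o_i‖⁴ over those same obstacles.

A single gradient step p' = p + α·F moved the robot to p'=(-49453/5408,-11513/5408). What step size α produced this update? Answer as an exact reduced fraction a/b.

F_att = 5/4·(g−p) = 5/4·(12,12) = (15.0000,15.0000)
o1: d²=41 > ρ²=36 → inactive
o2: d²=26 ≤ ρ²=36; F_rep = 21·(-5,-1)/26² = (-0.1553,-0.0311)
o3: d²=37 > ρ²=36 → inactive
F = F_att + ΣF_rep = (14.8447,14.9689)
Δp = p'−p = (1.8556,1.8711); α = Δx/Fx = (10035/5408) / (10035/676) = 1/8
check: Δy/Fy = (10119/5408) / (10119/676) = 1/8 ✓

α = 1/8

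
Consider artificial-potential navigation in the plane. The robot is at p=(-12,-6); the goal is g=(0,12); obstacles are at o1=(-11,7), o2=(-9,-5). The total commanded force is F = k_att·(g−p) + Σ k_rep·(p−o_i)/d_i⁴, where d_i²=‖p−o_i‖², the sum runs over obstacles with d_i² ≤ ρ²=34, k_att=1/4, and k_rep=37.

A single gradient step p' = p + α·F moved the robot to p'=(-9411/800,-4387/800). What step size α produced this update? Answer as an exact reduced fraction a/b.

F_att = 1/4·(g−p) = 1/4·(12,18) = (3.0000,4.5000)
o1: d²=170 > ρ²=34 → inactive
o2: d²=10 ≤ ρ²=34; F_rep = 37·(-3,-1)/10² = (-1.1100,-0.3700)
F = F_att + ΣF_rep = (1.8900,4.1300)
Δp = p'−p = (0.2362,0.5162); α = Δx/Fx = (189/800) / (189/100) = 1/8
check: Δy/Fy = (413/800) / (413/100) = 1/8 ✓

α = 1/8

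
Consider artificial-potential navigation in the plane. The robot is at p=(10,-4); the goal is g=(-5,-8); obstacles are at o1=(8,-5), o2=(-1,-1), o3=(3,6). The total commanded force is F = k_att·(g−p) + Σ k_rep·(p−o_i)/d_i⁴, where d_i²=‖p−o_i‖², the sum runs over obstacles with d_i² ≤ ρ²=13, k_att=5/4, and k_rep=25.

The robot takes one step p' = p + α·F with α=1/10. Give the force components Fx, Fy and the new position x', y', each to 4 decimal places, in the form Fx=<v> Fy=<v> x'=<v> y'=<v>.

F_att = 5/4·(g−p) = 5/4·(-15,-4) = (-18.7500,-5.0000)
o1: d²=5 ≤ ρ²=13; F_rep = 25·(2,1)/5² = (2.0000,1.0000)
o2: d²=130 > ρ²=13 → inactive
o3: d²=149 > ρ²=13 → inactive
F = F_att + ΣF_rep = (-16.7500,-4.0000)
p' = p + 1/10·F = (8.3250,-4.4000)

Fx=-16.7500 Fy=-4.0000 x'=8.3250 y'=-4.4000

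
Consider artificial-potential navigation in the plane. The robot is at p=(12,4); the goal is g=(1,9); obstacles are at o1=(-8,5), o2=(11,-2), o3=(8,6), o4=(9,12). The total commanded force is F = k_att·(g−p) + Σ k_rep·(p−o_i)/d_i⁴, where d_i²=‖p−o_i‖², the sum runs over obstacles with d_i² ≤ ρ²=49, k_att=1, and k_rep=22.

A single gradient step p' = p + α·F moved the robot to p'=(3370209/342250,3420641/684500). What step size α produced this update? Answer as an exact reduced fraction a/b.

α = 1/5

F_att = 1·(g−p) = 1·(-11,5) = (-11.0000,5.0000)
o1: d²=401 > ρ²=49 → inactive
o2: d²=37 ≤ ρ²=49; F_rep = 22·(1,6)/37² = (0.0161,0.0964)
o3: d²=20 ≤ ρ²=49; F_rep = 22·(4,-2)/20² = (0.2200,-0.1100)
o4: d²=73 > ρ²=49 → inactive
F = F_att + ΣF_rep = (-10.7639,4.9864)
Δp = p'−p = (-2.1528,0.9973); α = Δx/Fx = (-736791/342250) / (-736791/68450) = 1/5
check: Δy/Fy = (682641/684500) / (682641/136900) = 1/5 ✓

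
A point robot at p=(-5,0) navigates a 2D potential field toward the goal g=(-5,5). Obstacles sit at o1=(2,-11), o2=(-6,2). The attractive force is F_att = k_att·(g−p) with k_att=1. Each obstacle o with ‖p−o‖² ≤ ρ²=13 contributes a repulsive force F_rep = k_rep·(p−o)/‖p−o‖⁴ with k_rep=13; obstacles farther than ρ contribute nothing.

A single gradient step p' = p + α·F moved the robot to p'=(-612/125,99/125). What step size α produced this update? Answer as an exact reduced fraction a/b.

α = 1/5

F_att = 1·(g−p) = 1·(0,5) = (0.0000,5.0000)
o1: d²=170 > ρ²=13 → inactive
o2: d²=5 ≤ ρ²=13; F_rep = 13·(1,-2)/5² = (0.5200,-1.0400)
F = F_att + ΣF_rep = (0.5200,3.9600)
Δp = p'−p = (0.1040,0.7920); α = Δx/Fx = (13/125) / (13/25) = 1/5
check: Δy/Fy = (99/125) / (99/25) = 1/5 ✓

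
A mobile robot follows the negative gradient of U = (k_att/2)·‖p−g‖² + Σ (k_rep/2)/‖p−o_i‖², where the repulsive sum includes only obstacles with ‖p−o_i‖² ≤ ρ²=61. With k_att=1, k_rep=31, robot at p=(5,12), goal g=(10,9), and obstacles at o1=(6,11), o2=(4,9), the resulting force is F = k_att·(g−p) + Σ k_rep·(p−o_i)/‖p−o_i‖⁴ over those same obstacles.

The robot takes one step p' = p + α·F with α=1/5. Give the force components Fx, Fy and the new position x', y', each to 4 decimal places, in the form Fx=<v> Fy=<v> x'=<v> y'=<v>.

F_att = 1·(g−p) = 1·(5,-3) = (5.0000,-3.0000)
o1: d²=2 ≤ ρ²=61; F_rep = 31·(-1,1)/2² = (-7.7500,7.7500)
o2: d²=10 ≤ ρ²=61; F_rep = 31·(1,3)/10² = (0.3100,0.9300)
F = F_att + ΣF_rep = (-2.4400,5.6800)
p' = p + 1/5·F = (4.5120,13.1360)

Fx=-2.4400 Fy=5.6800 x'=4.5120 y'=13.1360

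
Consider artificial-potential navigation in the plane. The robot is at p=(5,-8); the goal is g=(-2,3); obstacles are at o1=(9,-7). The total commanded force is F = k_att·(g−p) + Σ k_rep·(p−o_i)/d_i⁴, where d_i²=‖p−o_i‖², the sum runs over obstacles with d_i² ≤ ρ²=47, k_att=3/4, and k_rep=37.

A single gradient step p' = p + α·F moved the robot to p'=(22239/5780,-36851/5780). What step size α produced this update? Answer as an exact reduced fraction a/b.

α = 1/5

F_att = 3/4·(g−p) = 3/4·(-7,11) = (-5.2500,8.2500)
o1: d²=17 ≤ ρ²=47; F_rep = 37·(-4,-1)/17² = (-0.5121,-0.1280)
F = F_att + ΣF_rep = (-5.7621,8.1220)
Δp = p'−p = (-1.1524,1.6244); α = Δx/Fx = (-6661/5780) / (-6661/1156) = 1/5
check: Δy/Fy = (9389/5780) / (9389/1156) = 1/5 ✓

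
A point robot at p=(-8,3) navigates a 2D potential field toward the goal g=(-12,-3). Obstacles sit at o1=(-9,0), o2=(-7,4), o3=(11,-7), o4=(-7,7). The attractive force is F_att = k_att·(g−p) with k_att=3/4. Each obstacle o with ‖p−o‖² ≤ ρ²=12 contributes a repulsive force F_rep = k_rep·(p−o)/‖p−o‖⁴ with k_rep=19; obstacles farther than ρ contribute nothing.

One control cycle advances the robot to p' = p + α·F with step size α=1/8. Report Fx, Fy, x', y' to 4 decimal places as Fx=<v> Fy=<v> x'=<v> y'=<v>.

Fx=-7.5600 Fy=-8.6800 x'=-8.9450 y'=1.9150

F_att = 3/4·(g−p) = 3/4·(-4,-6) = (-3.0000,-4.5000)
o1: d²=10 ≤ ρ²=12; F_rep = 19·(1,3)/10² = (0.1900,0.5700)
o2: d²=2 ≤ ρ²=12; F_rep = 19·(-1,-1)/2² = (-4.7500,-4.7500)
o3: d²=461 > ρ²=12 → inactive
o4: d²=17 > ρ²=12 → inactive
F = F_att + ΣF_rep = (-7.5600,-8.6800)
p' = p + 1/8·F = (-8.9450,1.9150)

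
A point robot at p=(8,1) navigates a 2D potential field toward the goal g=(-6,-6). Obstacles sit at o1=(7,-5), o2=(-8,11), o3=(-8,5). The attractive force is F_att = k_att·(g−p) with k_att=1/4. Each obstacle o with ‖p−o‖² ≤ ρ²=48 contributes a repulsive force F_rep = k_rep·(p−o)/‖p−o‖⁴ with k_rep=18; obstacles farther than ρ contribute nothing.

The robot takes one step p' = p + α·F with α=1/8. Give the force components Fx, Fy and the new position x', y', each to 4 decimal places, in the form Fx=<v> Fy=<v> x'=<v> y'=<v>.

F_att = 1/4·(g−p) = 1/4·(-14,-7) = (-3.5000,-1.7500)
o1: d²=37 ≤ ρ²=48; F_rep = 18·(1,6)/37² = (0.0131,0.0789)
o2: d²=356 > ρ²=48 → inactive
o3: d²=272 > ρ²=48 → inactive
F = F_att + ΣF_rep = (-3.4869,-1.6711)
p' = p + 1/8·F = (7.5641,0.7911)

Fx=-3.4869 Fy=-1.6711 x'=7.5641 y'=0.7911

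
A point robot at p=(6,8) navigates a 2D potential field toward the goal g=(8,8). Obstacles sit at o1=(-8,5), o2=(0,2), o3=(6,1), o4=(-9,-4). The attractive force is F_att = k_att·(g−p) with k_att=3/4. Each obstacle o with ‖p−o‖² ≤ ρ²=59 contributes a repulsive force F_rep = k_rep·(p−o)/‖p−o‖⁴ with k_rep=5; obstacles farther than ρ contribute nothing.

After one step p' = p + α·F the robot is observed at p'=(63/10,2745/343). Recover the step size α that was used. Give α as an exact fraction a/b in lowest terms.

α = 1/5

F_att = 3/4·(g−p) = 3/4·(2,0) = (1.5000,0.0000)
o1: d²=205 > ρ²=59 → inactive
o2: d²=72 > ρ²=59 → inactive
o3: d²=49 ≤ ρ²=59; F_rep = 5·(0,7)/49² = (0.0000,0.0146)
o4: d²=369 > ρ²=59 → inactive
F = F_att + ΣF_rep = (1.5000,0.0146)
Δp = p'−p = (0.3000,0.0029); α = Δx/Fx = (3/10) / (3/2) = 1/5
check: Δy/Fy = (1/343) / (5/343) = 1/5 ✓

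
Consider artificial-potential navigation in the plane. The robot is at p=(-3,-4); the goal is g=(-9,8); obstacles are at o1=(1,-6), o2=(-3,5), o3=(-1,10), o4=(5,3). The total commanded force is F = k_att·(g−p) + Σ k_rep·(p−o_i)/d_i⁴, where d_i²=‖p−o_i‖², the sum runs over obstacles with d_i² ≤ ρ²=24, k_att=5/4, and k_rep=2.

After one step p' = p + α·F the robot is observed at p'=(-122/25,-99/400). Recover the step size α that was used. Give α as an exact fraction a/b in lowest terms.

F_att = 5/4·(g−p) = 5/4·(-6,12) = (-7.5000,15.0000)
o1: d²=20 ≤ ρ²=24; F_rep = 2·(-4,2)/20² = (-0.0200,0.0100)
o2: d²=81 > ρ²=24 → inactive
o3: d²=200 > ρ²=24 → inactive
o4: d²=113 > ρ²=24 → inactive
F = F_att + ΣF_rep = (-7.5200,15.0100)
Δp = p'−p = (-1.8800,3.7525); α = Δx/Fx = (-47/25) / (-188/25) = 1/4
check: Δy/Fy = (1501/400) / (1501/100) = 1/4 ✓

α = 1/4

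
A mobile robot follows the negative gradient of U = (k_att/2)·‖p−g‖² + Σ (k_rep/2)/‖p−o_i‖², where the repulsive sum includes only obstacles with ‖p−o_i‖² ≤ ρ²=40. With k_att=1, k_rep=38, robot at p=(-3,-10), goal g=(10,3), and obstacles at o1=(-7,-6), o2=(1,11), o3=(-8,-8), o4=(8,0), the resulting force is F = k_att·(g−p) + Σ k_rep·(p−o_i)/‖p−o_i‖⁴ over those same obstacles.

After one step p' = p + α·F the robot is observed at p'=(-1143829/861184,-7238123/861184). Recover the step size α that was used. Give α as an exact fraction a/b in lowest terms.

F_att = 1·(g−p) = 1·(13,13) = (13.0000,13.0000)
o1: d²=32 ≤ ρ²=40; F_rep = 38·(4,-4)/32² = (0.1484,-0.1484)
o2: d²=457 > ρ²=40 → inactive
o3: d²=29 ≤ ρ²=40; F_rep = 38·(5,-2)/29² = (0.2259,-0.0904)
o4: d²=221 > ρ²=40 → inactive
F = F_att + ΣF_rep = (13.3744,12.7612)
Δp = p'−p = (1.6718,1.5951); α = Δx/Fx = (1439723/861184) / (1439723/107648) = 1/8
check: Δy/Fy = (1373717/861184) / (1373717/107648) = 1/8 ✓

α = 1/8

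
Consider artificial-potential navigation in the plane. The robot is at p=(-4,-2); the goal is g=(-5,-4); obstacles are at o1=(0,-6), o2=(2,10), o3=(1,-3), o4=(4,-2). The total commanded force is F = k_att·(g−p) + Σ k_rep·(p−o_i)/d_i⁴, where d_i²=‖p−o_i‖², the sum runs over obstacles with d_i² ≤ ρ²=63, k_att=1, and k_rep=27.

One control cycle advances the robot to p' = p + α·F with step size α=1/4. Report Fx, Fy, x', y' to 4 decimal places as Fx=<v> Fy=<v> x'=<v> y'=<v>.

F_att = 1·(g−p) = 1·(-1,-2) = (-1.0000,-2.0000)
o1: d²=32 ≤ ρ²=63; F_rep = 27·(-4,4)/32² = (-0.1055,0.1055)
o2: d²=180 > ρ²=63 → inactive
o3: d²=26 ≤ ρ²=63; F_rep = 27·(-5,1)/26² = (-0.1997,0.0399)
o4: d²=64 > ρ²=63 → inactive
F = F_att + ΣF_rep = (-1.3052,-1.8546)
p' = p + 1/4·F = (-4.3263,-2.4636)

Fx=-1.3052 Fy=-1.8546 x'=-4.3263 y'=-2.4636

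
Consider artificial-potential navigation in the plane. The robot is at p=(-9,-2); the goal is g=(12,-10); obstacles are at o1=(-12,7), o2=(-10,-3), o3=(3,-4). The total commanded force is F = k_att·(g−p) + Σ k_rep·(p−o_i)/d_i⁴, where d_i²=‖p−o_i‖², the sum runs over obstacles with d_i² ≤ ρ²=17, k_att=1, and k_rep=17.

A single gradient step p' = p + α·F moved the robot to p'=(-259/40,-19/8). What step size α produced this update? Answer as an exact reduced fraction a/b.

F_att = 1·(g−p) = 1·(21,-8) = (21.0000,-8.0000)
o1: d²=90 > ρ²=17 → inactive
o2: d²=2 ≤ ρ²=17; F_rep = 17·(1,1)/2² = (4.2500,4.2500)
o3: d²=148 > ρ²=17 → inactive
F = F_att + ΣF_rep = (25.2500,-3.7500)
Δp = p'−p = (2.5250,-0.3750); α = Δx/Fx = (101/40) / (101/4) = 1/10
check: Δy/Fy = (-3/8) / (-15/4) = 1/10 ✓

α = 1/10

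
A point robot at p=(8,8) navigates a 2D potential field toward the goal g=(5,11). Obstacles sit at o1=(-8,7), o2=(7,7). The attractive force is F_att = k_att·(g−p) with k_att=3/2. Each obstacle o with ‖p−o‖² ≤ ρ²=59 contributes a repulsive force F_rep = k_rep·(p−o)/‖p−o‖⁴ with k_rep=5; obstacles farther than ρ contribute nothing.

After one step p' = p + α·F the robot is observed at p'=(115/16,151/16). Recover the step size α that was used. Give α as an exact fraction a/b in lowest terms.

α = 1/4

F_att = 3/2·(g−p) = 3/2·(-3,3) = (-4.5000,4.5000)
o1: d²=257 > ρ²=59 → inactive
o2: d²=2 ≤ ρ²=59; F_rep = 5·(1,1)/2² = (1.2500,1.2500)
F = F_att + ΣF_rep = (-3.2500,5.7500)
Δp = p'−p = (-0.8125,1.4375); α = Δx/Fx = (-13/16) / (-13/4) = 1/4
check: Δy/Fy = (23/16) / (23/4) = 1/4 ✓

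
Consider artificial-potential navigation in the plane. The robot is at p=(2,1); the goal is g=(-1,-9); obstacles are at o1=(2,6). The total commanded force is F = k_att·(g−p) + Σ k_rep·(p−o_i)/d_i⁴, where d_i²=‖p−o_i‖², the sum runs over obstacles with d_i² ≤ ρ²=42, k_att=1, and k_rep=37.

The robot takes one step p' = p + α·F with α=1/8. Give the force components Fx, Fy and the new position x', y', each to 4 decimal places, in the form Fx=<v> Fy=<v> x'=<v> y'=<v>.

F_att = 1·(g−p) = 1·(-3,-10) = (-3.0000,-10.0000)
o1: d²=25 ≤ ρ²=42; F_rep = 37·(0,-5)/25² = (0.0000,-0.2960)
F = F_att + ΣF_rep = (-3.0000,-10.2960)
p' = p + 1/8·F = (1.6250,-0.2870)

Fx=-3.0000 Fy=-10.2960 x'=1.6250 y'=-0.2870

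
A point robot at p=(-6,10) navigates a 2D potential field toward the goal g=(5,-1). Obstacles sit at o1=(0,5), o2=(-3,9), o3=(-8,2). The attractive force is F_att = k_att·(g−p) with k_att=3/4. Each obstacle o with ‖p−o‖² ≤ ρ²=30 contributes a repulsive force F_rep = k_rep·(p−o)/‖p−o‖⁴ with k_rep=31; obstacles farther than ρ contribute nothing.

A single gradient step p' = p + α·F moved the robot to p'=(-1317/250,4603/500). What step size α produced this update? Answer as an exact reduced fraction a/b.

F_att = 3/4·(g−p) = 3/4·(11,-11) = (8.2500,-8.2500)
o1: d²=61 > ρ²=30 → inactive
o2: d²=10 ≤ ρ²=30; F_rep = 31·(-3,1)/10² = (-0.9300,0.3100)
o3: d²=68 > ρ²=30 → inactive
F = F_att + ΣF_rep = (7.3200,-7.9400)
Δp = p'−p = (0.7320,-0.7940); α = Δx/Fx = (183/250) / (183/25) = 1/10
check: Δy/Fy = (-397/500) / (-397/50) = 1/10 ✓

α = 1/10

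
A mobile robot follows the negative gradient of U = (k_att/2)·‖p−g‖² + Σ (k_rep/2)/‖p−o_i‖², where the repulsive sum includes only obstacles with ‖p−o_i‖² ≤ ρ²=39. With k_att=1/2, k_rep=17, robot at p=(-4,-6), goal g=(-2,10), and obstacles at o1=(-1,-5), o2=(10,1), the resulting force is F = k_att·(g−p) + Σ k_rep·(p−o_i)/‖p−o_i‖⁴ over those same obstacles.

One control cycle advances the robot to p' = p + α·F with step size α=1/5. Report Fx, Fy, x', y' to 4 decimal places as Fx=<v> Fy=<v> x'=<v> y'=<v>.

Fx=0.4900 Fy=7.8300 x'=-3.9020 y'=-4.4340

F_att = 1/2·(g−p) = 1/2·(2,16) = (1.0000,8.0000)
o1: d²=10 ≤ ρ²=39; F_rep = 17·(-3,-1)/10² = (-0.5100,-0.1700)
o2: d²=245 > ρ²=39 → inactive
F = F_att + ΣF_rep = (0.4900,7.8300)
p' = p + 1/5·F = (-3.9020,-4.4340)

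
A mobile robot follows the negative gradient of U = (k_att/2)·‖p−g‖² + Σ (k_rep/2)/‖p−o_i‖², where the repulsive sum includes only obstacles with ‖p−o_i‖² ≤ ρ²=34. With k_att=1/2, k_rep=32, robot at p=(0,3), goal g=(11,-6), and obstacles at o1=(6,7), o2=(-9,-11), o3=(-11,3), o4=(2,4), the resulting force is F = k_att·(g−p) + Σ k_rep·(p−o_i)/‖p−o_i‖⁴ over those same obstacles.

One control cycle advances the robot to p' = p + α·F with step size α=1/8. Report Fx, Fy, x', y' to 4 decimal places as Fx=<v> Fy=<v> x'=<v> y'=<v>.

F_att = 1/2·(g−p) = 1/2·(11,-9) = (5.5000,-4.5000)
o1: d²=52 > ρ²=34 → inactive
o2: d²=277 > ρ²=34 → inactive
o3: d²=121 > ρ²=34 → inactive
o4: d²=5 ≤ ρ²=34; F_rep = 32·(-2,-1)/5² = (-2.5600,-1.2800)
F = F_att + ΣF_rep = (2.9400,-5.7800)
p' = p + 1/8·F = (0.3675,2.2775)

Fx=2.9400 Fy=-5.7800 x'=0.3675 y'=2.2775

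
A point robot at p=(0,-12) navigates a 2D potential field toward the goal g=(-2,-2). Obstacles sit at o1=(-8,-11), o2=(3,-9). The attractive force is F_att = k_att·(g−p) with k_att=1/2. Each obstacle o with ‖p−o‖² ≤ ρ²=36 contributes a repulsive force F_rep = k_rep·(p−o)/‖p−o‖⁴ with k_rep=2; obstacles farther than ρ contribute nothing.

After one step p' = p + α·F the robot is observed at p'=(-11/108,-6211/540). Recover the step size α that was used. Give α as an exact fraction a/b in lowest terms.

α = 1/10

F_att = 1/2·(g−p) = 1/2·(-2,10) = (-1.0000,5.0000)
o1: d²=65 > ρ²=36 → inactive
o2: d²=18 ≤ ρ²=36; F_rep = 2·(-3,-3)/18² = (-0.0185,-0.0185)
F = F_att + ΣF_rep = (-1.0185,4.9815)
Δp = p'−p = (-0.1019,0.4981); α = Δx/Fx = (-11/108) / (-55/54) = 1/10
check: Δy/Fy = (269/540) / (269/54) = 1/10 ✓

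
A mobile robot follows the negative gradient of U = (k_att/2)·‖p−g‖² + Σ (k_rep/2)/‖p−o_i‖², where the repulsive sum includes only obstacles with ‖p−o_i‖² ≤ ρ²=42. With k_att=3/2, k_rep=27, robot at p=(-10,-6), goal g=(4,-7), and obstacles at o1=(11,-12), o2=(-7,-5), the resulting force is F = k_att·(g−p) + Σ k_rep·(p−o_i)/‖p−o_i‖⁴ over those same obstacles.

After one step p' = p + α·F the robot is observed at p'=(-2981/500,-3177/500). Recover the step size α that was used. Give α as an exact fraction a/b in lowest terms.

α = 1/5

F_att = 3/2·(g−p) = 3/2·(14,-1) = (21.0000,-1.5000)
o1: d²=477 > ρ²=42 → inactive
o2: d²=10 ≤ ρ²=42; F_rep = 27·(-3,-1)/10² = (-0.8100,-0.2700)
F = F_att + ΣF_rep = (20.1900,-1.7700)
Δp = p'−p = (4.0380,-0.3540); α = Δx/Fx = (2019/500) / (2019/100) = 1/5
check: Δy/Fy = (-177/500) / (-177/100) = 1/5 ✓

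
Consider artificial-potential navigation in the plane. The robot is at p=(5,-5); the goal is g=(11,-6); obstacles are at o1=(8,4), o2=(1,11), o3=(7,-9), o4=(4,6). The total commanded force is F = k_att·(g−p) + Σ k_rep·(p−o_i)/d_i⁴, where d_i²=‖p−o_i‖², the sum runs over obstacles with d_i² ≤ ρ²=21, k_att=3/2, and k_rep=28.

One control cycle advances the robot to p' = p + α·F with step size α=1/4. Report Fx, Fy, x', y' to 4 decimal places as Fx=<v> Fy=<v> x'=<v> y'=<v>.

Fx=8.8600 Fy=-1.2200 x'=7.2150 y'=-5.3050

F_att = 3/2·(g−p) = 3/2·(6,-1) = (9.0000,-1.5000)
o1: d²=90 > ρ²=21 → inactive
o2: d²=272 > ρ²=21 → inactive
o3: d²=20 ≤ ρ²=21; F_rep = 28·(-2,4)/20² = (-0.1400,0.2800)
o4: d²=122 > ρ²=21 → inactive
F = F_att + ΣF_rep = (8.8600,-1.2200)
p' = p + 1/4·F = (7.2150,-5.3050)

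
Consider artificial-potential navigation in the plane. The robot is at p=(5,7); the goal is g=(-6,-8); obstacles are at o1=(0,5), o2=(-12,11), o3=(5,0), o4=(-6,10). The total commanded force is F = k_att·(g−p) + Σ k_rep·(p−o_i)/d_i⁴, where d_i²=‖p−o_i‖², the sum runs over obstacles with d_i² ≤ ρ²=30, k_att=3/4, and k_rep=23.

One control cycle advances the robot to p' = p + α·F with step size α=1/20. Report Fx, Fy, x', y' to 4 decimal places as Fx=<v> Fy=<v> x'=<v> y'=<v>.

Fx=-8.1133 Fy=-11.1953 x'=4.5943 y'=6.4402

F_att = 3/4·(g−p) = 3/4·(-11,-15) = (-8.2500,-11.2500)
o1: d²=29 ≤ ρ²=30; F_rep = 23·(5,2)/29² = (0.1367,0.0547)
o2: d²=305 > ρ²=30 → inactive
o3: d²=49 > ρ²=30 → inactive
o4: d²=130 > ρ²=30 → inactive
F = F_att + ΣF_rep = (-8.1133,-11.1953)
p' = p + 1/20·F = (4.5943,6.4402)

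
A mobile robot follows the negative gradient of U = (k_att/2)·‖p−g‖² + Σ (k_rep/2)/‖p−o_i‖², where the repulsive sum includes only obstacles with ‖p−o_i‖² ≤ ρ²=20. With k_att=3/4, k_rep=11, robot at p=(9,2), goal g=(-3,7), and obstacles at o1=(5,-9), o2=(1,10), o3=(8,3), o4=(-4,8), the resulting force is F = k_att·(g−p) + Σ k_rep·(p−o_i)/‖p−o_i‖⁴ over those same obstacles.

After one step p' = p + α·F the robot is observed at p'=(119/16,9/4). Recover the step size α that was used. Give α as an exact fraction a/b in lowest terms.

F_att = 3/4·(g−p) = 3/4·(-12,5) = (-9.0000,3.7500)
o1: d²=137 > ρ²=20 → inactive
o2: d²=128 > ρ²=20 → inactive
o3: d²=2 ≤ ρ²=20; F_rep = 11·(1,-1)/2² = (2.7500,-2.7500)
o4: d²=205 > ρ²=20 → inactive
F = F_att + ΣF_rep = (-6.2500,1.0000)
Δp = p'−p = (-1.5625,0.2500); α = Δx/Fx = (-25/16) / (-25/4) = 1/4
check: Δy/Fy = (1/4) / (1) = 1/4 ✓

α = 1/4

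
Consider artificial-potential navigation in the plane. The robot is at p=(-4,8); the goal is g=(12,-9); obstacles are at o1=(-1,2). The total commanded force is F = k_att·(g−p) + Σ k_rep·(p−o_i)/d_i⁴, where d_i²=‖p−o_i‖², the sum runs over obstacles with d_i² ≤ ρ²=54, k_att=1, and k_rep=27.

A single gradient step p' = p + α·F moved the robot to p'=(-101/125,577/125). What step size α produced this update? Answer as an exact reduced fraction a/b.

F_att = 1·(g−p) = 1·(16,-17) = (16.0000,-17.0000)
o1: d²=45 ≤ ρ²=54; F_rep = 27·(-3,6)/45² = (-0.0400,0.0800)
F = F_att + ΣF_rep = (15.9600,-16.9200)
Δp = p'−p = (3.1920,-3.3840); α = Δx/Fx = (399/125) / (399/25) = 1/5
check: Δy/Fy = (-423/125) / (-423/25) = 1/5 ✓

α = 1/5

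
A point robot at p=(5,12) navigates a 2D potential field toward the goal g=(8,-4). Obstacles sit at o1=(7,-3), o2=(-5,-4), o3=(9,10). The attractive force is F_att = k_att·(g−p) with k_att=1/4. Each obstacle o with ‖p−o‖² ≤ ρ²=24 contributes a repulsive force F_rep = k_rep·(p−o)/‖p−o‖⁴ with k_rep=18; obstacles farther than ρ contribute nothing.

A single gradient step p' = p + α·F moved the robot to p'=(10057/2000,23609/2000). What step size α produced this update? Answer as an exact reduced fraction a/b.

F_att = 1/4·(g−p) = 1/4·(3,-16) = (0.7500,-4.0000)
o1: d²=229 > ρ²=24 → inactive
o2: d²=356 > ρ²=24 → inactive
o3: d²=20 ≤ ρ²=24; F_rep = 18·(-4,2)/20² = (-0.1800,0.0900)
F = F_att + ΣF_rep = (0.5700,-3.9100)
Δp = p'−p = (0.0285,-0.1955); α = Δx/Fx = (57/2000) / (57/100) = 1/20
check: Δy/Fy = (-391/2000) / (-391/100) = 1/20 ✓

α = 1/20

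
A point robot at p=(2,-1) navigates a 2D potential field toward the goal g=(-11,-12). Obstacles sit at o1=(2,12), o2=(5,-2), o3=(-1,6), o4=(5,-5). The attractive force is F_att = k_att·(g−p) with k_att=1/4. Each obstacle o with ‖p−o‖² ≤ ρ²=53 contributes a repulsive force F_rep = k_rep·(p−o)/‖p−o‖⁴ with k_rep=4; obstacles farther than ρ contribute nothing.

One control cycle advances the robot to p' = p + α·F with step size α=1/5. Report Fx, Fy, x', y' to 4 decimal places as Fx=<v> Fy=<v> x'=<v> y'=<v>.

F_att = 1/4·(g−p) = 1/4·(-13,-11) = (-3.2500,-2.7500)
o1: d²=169 > ρ²=53 → inactive
o2: d²=10 ≤ ρ²=53; F_rep = 4·(-3,1)/10² = (-0.1200,0.0400)
o3: d²=58 > ρ²=53 → inactive
o4: d²=25 ≤ ρ²=53; F_rep = 4·(-3,4)/25² = (-0.0192,0.0256)
F = F_att + ΣF_rep = (-3.3892,-2.6844)
p' = p + 1/5·F = (1.3222,-1.5369)

Fx=-3.3892 Fy=-2.6844 x'=1.3222 y'=-1.5369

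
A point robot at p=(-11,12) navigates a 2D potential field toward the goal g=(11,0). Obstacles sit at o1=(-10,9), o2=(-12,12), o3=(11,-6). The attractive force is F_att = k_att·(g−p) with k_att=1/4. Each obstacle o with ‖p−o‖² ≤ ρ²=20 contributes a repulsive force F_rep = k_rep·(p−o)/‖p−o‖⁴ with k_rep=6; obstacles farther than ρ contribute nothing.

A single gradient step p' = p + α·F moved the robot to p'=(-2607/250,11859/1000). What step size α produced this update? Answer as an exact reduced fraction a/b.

α = 1/20

F_att = 1/4·(g−p) = 1/4·(22,-12) = (5.5000,-3.0000)
o1: d²=10 ≤ ρ²=20; F_rep = 6·(-1,3)/10² = (-0.0600,0.1800)
o2: d²=1 ≤ ρ²=20; F_rep = 6·(1,0)/1² = (6.0000,0.0000)
o3: d²=808 > ρ²=20 → inactive
F = F_att + ΣF_rep = (11.4400,-2.8200)
Δp = p'−p = (0.5720,-0.1410); α = Δx/Fx = (143/250) / (286/25) = 1/20
check: Δy/Fy = (-141/1000) / (-141/50) = 1/20 ✓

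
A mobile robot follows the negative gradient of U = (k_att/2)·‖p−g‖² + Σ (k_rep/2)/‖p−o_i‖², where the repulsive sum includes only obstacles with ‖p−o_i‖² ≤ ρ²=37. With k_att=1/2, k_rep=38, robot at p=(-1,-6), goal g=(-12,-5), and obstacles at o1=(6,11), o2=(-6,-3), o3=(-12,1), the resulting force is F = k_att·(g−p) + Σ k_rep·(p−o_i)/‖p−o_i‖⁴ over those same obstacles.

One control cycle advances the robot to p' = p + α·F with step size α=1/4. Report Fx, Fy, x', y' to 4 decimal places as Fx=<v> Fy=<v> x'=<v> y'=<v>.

Fx=-5.3356 Fy=0.4014 x'=-2.3339 y'=-5.8997

F_att = 1/2·(g−p) = 1/2·(-11,1) = (-5.5000,0.5000)
o1: d²=338 > ρ²=37 → inactive
o2: d²=34 ≤ ρ²=37; F_rep = 38·(5,-3)/34² = (0.1644,-0.0986)
o3: d²=170 > ρ²=37 → inactive
F = F_att + ΣF_rep = (-5.3356,0.4014)
p' = p + 1/4·F = (-2.3339,-5.8997)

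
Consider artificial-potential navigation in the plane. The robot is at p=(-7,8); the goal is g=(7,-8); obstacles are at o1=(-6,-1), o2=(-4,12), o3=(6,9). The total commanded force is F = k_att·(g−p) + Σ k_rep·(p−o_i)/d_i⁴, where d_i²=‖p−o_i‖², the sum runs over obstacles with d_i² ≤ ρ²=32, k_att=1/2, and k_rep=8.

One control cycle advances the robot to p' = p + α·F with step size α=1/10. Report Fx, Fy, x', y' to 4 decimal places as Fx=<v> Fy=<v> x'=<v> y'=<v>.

Fx=6.9616 Fy=-8.0512 x'=-6.3038 y'=7.1949

F_att = 1/2·(g−p) = 1/2·(14,-16) = (7.0000,-8.0000)
o1: d²=82 > ρ²=32 → inactive
o2: d²=25 ≤ ρ²=32; F_rep = 8·(-3,-4)/25² = (-0.0384,-0.0512)
o3: d²=170 > ρ²=32 → inactive
F = F_att + ΣF_rep = (6.9616,-8.0512)
p' = p + 1/10·F = (-6.3038,7.1949)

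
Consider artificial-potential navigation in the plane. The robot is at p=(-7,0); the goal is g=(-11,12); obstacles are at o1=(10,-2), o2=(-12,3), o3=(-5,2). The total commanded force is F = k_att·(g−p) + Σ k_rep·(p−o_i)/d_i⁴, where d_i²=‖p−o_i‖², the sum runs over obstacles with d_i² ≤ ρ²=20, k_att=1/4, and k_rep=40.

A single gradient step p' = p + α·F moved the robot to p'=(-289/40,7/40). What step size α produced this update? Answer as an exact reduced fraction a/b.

α = 1/10

F_att = 1/4·(g−p) = 1/4·(-4,12) = (-1.0000,3.0000)
o1: d²=293 > ρ²=20 → inactive
o2: d²=34 > ρ²=20 → inactive
o3: d²=8 ≤ ρ²=20; F_rep = 40·(-2,-2)/8² = (-1.2500,-1.2500)
F = F_att + ΣF_rep = (-2.2500,1.7500)
Δp = p'−p = (-0.2250,0.1750); α = Δx/Fx = (-9/40) / (-9/4) = 1/10
check: Δy/Fy = (7/40) / (7/4) = 1/10 ✓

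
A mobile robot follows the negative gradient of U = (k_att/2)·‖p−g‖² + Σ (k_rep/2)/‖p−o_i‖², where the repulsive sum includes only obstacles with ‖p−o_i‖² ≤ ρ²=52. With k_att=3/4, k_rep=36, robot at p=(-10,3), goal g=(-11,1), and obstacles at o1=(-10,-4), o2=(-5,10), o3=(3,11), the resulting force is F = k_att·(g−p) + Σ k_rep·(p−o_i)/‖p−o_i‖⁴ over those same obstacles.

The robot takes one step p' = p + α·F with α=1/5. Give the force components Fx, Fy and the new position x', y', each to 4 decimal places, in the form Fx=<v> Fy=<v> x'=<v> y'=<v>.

F_att = 3/4·(g−p) = 3/4·(-1,-2) = (-0.7500,-1.5000)
o1: d²=49 ≤ ρ²=52; F_rep = 36·(0,7)/49² = (0.0000,0.1050)
o2: d²=74 > ρ²=52 → inactive
o3: d²=233 > ρ²=52 → inactive
F = F_att + ΣF_rep = (-0.7500,-1.3950)
p' = p + 1/5·F = (-10.1500,2.7210)

Fx=-0.7500 Fy=-1.3950 x'=-10.1500 y'=2.7210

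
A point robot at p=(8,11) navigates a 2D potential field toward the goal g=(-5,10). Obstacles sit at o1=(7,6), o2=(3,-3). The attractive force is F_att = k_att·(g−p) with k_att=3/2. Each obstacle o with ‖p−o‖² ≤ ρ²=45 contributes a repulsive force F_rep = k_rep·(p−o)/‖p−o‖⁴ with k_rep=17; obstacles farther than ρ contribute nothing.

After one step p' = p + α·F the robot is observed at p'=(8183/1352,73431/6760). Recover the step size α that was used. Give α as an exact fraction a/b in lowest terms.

F_att = 3/2·(g−p) = 3/2·(-13,-1) = (-19.5000,-1.5000)
o1: d²=26 ≤ ρ²=45; F_rep = 17·(1,5)/26² = (0.0251,0.1257)
o2: d²=221 > ρ²=45 → inactive
F = F_att + ΣF_rep = (-19.4749,-1.3743)
Δp = p'−p = (-1.9475,-0.1374); α = Δx/Fx = (-2633/1352) / (-13165/676) = 1/10
check: Δy/Fy = (-929/6760) / (-929/676) = 1/10 ✓

α = 1/10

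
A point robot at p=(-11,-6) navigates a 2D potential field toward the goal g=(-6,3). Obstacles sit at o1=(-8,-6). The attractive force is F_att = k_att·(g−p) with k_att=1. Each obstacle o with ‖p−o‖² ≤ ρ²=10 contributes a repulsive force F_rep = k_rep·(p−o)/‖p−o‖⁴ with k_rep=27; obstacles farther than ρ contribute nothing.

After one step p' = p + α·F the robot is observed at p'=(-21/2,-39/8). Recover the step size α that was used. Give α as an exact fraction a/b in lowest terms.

F_att = 1·(g−p) = 1·(5,9) = (5.0000,9.0000)
o1: d²=9 ≤ ρ²=10; F_rep = 27·(-3,0)/9² = (-1.0000,0.0000)
F = F_att + ΣF_rep = (4.0000,9.0000)
Δp = p'−p = (0.5000,1.1250); α = Δx/Fx = (1/2) / (4) = 1/8
check: Δy/Fy = (9/8) / (9) = 1/8 ✓

α = 1/8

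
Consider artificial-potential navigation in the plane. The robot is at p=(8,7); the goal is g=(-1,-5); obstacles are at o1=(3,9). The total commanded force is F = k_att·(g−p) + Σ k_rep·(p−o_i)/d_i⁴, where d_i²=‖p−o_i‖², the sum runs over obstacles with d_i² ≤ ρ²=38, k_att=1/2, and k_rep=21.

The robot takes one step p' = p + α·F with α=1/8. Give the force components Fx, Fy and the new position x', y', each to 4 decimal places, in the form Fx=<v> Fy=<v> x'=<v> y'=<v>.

F_att = 1/2·(g−p) = 1/2·(-9,-12) = (-4.5000,-6.0000)
o1: d²=29 ≤ ρ²=38; F_rep = 21·(5,-2)/29² = (0.1249,-0.0499)
F = F_att + ΣF_rep = (-4.3751,-6.0499)
p' = p + 1/8·F = (7.4531,6.2438)

Fx=-4.3751 Fy=-6.0499 x'=7.4531 y'=6.2438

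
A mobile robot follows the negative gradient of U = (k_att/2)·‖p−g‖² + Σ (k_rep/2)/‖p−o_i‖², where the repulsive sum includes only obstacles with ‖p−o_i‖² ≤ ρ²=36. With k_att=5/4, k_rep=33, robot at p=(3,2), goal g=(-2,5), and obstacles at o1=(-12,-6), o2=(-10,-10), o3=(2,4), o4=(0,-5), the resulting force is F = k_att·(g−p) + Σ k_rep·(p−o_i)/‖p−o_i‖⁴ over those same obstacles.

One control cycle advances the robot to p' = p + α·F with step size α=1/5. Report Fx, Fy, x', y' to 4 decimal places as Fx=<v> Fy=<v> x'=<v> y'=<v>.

F_att = 5/4·(g−p) = 5/4·(-5,3) = (-6.2500,3.7500)
o1: d²=289 > ρ²=36 → inactive
o2: d²=313 > ρ²=36 → inactive
o3: d²=5 ≤ ρ²=36; F_rep = 33·(1,-2)/5² = (1.3200,-2.6400)
o4: d²=58 > ρ²=36 → inactive
F = F_att + ΣF_rep = (-4.9300,1.1100)
p' = p + 1/5·F = (2.0140,2.2220)

Fx=-4.9300 Fy=1.1100 x'=2.0140 y'=2.2220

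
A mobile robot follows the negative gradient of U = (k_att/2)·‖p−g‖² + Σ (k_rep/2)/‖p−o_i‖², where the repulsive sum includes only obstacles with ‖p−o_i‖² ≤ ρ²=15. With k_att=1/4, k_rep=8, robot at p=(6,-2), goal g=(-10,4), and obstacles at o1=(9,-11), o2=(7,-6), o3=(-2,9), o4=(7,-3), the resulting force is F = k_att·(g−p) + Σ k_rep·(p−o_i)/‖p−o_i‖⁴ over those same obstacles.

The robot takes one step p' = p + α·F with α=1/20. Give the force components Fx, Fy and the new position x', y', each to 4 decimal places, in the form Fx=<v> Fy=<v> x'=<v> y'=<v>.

Fx=-6.0000 Fy=3.5000 x'=5.7000 y'=-1.8250

F_att = 1/4·(g−p) = 1/4·(-16,6) = (-4.0000,1.5000)
o1: d²=90 > ρ²=15 → inactive
o2: d²=17 > ρ²=15 → inactive
o3: d²=185 > ρ²=15 → inactive
o4: d²=2 ≤ ρ²=15; F_rep = 8·(-1,1)/2² = (-2.0000,2.0000)
F = F_att + ΣF_rep = (-6.0000,3.5000)
p' = p + 1/20·F = (5.7000,-1.8250)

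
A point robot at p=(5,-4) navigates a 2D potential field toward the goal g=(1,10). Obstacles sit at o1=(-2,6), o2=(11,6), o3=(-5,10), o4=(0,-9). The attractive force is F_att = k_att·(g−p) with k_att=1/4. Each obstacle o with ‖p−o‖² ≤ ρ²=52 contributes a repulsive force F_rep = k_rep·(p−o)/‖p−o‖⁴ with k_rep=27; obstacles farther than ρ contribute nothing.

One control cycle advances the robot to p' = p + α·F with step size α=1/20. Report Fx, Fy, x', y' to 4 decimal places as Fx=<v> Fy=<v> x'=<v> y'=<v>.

F_att = 1/4·(g−p) = 1/4·(-4,14) = (-1.0000,3.5000)
o1: d²=149 > ρ²=52 → inactive
o2: d²=136 > ρ²=52 → inactive
o3: d²=296 > ρ²=52 → inactive
o4: d²=50 ≤ ρ²=52; F_rep = 27·(5,5)/50² = (0.0540,0.0540)
F = F_att + ΣF_rep = (-0.9460,3.5540)
p' = p + 1/20·F = (4.9527,-3.8223)

Fx=-0.9460 Fy=3.5540 x'=4.9527 y'=-3.8223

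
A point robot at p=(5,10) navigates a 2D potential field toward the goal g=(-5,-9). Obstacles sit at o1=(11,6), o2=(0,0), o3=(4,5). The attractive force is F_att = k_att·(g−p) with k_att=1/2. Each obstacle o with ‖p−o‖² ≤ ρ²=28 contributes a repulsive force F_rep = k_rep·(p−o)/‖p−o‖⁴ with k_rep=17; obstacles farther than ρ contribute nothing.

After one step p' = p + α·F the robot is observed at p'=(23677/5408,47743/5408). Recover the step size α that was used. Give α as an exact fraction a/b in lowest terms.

F_att = 1/2·(g−p) = 1/2·(-10,-19) = (-5.0000,-9.5000)
o1: d²=52 > ρ²=28 → inactive
o2: d²=125 > ρ²=28 → inactive
o3: d²=26 ≤ ρ²=28; F_rep = 17·(1,5)/26² = (0.0251,0.1257)
F = F_att + ΣF_rep = (-4.9749,-9.3743)
Δp = p'−p = (-0.6219,-1.1718); α = Δx/Fx = (-3363/5408) / (-3363/676) = 1/8
check: Δy/Fy = (-6337/5408) / (-6337/676) = 1/8 ✓

α = 1/8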